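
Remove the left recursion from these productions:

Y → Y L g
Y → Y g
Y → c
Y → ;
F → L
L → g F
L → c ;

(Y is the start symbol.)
Y → c Y'
Y → ; Y'
Y' → L g Y'
Y' → g Y'
Y' → ε
F → L
L → g F
L → c ;

Y is directly left-recursive. The standard transformation for
  A → A α₁ | ... | A α_m | β₁ | ... | β_n
is
  A  → β₁ A' | ... | β_n A'
  A' → α₁ A' | ... | α_m A' | ε

Y → c becomes Y → c Y'
Y → ; becomes Y → ; Y'
Y → Y L g becomes Y' → L g Y'
Y → Y g becomes Y' → g Y'
Add Y' → ε

Productions for other non-terminals are unchanged:
  F → L
  L → g F
  L → c ;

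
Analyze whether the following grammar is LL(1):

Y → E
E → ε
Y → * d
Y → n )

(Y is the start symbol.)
Relevant sets:
  FIRST(E) = { ε }
  FOLLOW(Y) = { $ }

For Y:
  PREDICT(Y → E) = { $ }
  PREDICT(Y → '*' d) = { '*' }
  PREDICT(Y → n ')') = { 'n' }
E has a single production, so nothing to check there.

All predict sets are disjoint. The grammar IS LL(1).

Answer: Yes, the grammar is LL(1).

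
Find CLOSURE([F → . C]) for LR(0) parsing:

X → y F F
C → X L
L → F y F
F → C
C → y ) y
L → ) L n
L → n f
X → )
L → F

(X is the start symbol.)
{ [C → . X L], [C → . y ) y], [F → . C], [X → . )], [X → . y F F] }

Start with: [F → . C]
  [F → . C] has the dot before C: add [C → . X L], [C → . y ) y]
  [C → . X L] has the dot before X: add [X → . y F F], [X → . )]
No further items can be added.

CLOSURE = { [C → . X L], [C → . y ) y], [F → . C], [X → . )], [X → . y F F] }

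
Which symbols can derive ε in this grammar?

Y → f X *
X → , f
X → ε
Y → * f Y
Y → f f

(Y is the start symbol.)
A non-terminal is nullable if it can derive ε (the empty string): either it has an ε-production, or it has a production whose right-hand side consists entirely of nullable non-terminals.

ε-productions: X → ε
So X is immediately nullable.
No further non-terminal can be added: every production for the remaining non-terminals contains a terminal or a non-nullable non-terminal.
Nullable = { 'X' }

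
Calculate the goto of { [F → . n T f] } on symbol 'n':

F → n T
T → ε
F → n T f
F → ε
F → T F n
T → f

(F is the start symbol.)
GOTO(I, 'n') = CLOSURE({ [A → αX.β] : [A → α.Xβ] ∈ I, X = 'n' })

Items with dot before 'n', with the dot advanced:
  [F → . n T f] → [F → n . T f]
Closure of the advanced items:
  [F → n . T f] has the dot before T: add [T → .], [T → . f]

GOTO = { [F → n . T f], [T → . f], [T → .] }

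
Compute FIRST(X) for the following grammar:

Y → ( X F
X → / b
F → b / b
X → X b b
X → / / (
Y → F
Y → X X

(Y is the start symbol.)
To compute FIRST(X), examine every production with X on the left-hand side, reading each right-hand side left to right until a non-nullable symbol is reached.

From X → / b:
  - '/' is a terminal: add '/' and stop
From X → X b b:
  - X is the symbol being defined: contributes nothing new
    X is not nullable, so stop
From X → / / (:
  - '/' is a terminal: add '/' and stop

Collecting: FIRST(X) = { '/' }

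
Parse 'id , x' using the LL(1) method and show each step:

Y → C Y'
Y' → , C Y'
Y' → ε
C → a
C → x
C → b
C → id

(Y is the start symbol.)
LL(1) parsing maintains a stack (initially the start symbol over $) and the input. At each step: if the stack top is a terminal, match it against the current input token; if it is a non-terminal N, replace it with the RHS of M[N, lookahead] (the unique production whose predict set contains the lookahead).

Stack is shown with the top on the left.

Stack     Input     Action
--------------------------
Y $       id , x $  output Y → C Y'
C Y' $    id , x $  output C → id
id Y' $   id , x $  match 'id'
Y' $      , x $     output Y' → , C Y'
, C Y' $  , x $     match ','
C Y' $    x $       output C → x
x Y' $    x $       match 'x'
Y' $      $         output Y' → ε
$         $         accept

The string is accepted.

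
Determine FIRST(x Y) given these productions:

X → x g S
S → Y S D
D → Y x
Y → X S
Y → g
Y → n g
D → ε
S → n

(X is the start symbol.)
To compute FIRST(x Y), process the symbols left to right:
Symbol x is a terminal. Add 'x' and stop.
FIRST(x Y) = { 'x' }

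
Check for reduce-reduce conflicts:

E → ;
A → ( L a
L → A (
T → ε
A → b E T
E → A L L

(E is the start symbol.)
Augment with E' → E and build the canonical LR(0) collection (I0 = CLOSURE({[E' → . E]}), then GOTO on every symbol after a dot until no new states appear). It has 14 states:
  I0: { [A → . ( L a], [A → . b E T], [E → . ;], [E → . A L L], [E' → . E] }  — shift
  I1: { [A → ( . L a], [A → . ( L a], [A → . b E T], [L → . A (] }  — shift
  I2: { [E → ; .] }  — reduce
  I3: { [A → . ( L a], [A → . b E T], [E → A . L L], [L → . A (] }  — shift
  I4: { [E' → E .] }  — accept
  I5: { [A → . ( L a], [A → . b E T], [A → b . E T], [E → . ;], [E → . A L L] }  — shift
  I6: { [A → b E . T], [T → .] }  — reduce
  I7: { [A → b E T .] }  — reduce
  I8: { [L → A . (] }  — shift
  I9: { [A → . ( L a], [A → . b E T], [E → A L . L], [L → . A (] }  — shift
  I10: { [E → A L L .] }  — reduce
  I11: { [L → A ( .] }  — reduce
  I12: { [A → ( L . a] }  — shift
  I13: { [A → ( L a .] }  — reduce

No state contains more than one complete item.

Answer: No reduce-reduce conflicts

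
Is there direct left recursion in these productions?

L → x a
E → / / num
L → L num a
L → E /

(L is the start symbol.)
Direct left recursion occurs when N → N α for some non-terminal N (the right-hand side begins with the left-hand side itself).

L → x a: starts with x
E → / / num: starts with '/'
L → L num a: LEFT RECURSIVE (starts with L)
L → E /: starts with E

The grammar has direct left recursion on: L.

Answer: Yes, L is left-recursive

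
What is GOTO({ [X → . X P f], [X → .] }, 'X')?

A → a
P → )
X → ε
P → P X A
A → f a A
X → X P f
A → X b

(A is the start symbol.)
GOTO(I, 'X') = CLOSURE({ [A → αX.β] : [A → α.Xβ] ∈ I, X = 'X' })

Items with dot before 'X', with the dot advanced:
  [X → . X P f] → [X → X . P f]
Closure of the advanced items:
  [X → X . P f] has the dot before P: add [P → . )], [P → . P X A]

GOTO = { [P → . )], [P → . P X A], [X → X . P f] }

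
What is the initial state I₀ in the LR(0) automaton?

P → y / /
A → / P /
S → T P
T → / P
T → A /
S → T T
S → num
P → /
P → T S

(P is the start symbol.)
First, augment the grammar with P' → P
I₀ = CLOSURE({ [P' → . P] }):
  [P' → . P] has the dot before P: add [P → . y / /], [P → . /], [P → . T S]
  [P → . T S] has the dot before T: add [T → . / P], [T → . A /]
  [T → . A /] has the dot before A: add [A → . / P /]
No further items can be added.

I₀ = { [A → . / P /], [P → . /], [P → . T S], [P → . y / /], [P' → . P], [T → . / P], [T → . A /] }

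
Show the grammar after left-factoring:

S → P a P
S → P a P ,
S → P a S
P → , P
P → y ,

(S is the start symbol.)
S → P a S'
S' → P S''
S'' → ε
S'' → ,
S' → S
P → , P
P → y ,

Left-factoring transforms A → αβ₁ | αβ₂ into A → αA' and A' → β₁ | β₂
(α is the longest common prefix among the alternatives). Repeat until
no nonterminal has two alternatives with a common prefix.

Round 1: S has alternatives sharing prefix 'P a'. Introduce S': S → P a S'
  Add: S' → P
  Add: S' → P ,
  Add: S' → S

Round 2: S' has alternatives sharing prefix 'P'. Introduce S'': S' → P S''
  Add: S'' → ε
  Add: S'' → ,

No remaining common prefixes — done.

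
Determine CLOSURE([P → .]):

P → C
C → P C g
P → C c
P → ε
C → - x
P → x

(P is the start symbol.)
To compute CLOSURE, for each item [A → α.Bβ] where B is a non-terminal, add [B → .γ] for all productions B → γ; repeat for the newly added items until nothing changes.

Start with: [P → .]
The dot is at the end, so nothing is added.

CLOSURE = { [P → .] }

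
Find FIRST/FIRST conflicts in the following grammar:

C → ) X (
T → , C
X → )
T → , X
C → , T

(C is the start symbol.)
Productions for C:
  C → ) X (: FIRST = { ')' }
  C → , T: FIRST = { ',' }
Productions for T:
  T → , C: FIRST = { ',' }
  T → , X: FIRST = { ',' }
X has only one production, so no FIRST/FIRST conflict is possible there.

Conflict for T: T → , C and T → , X
  Overlap: { ',' }

Answer: Yes. T → ',' C / T → ',' X on { ',' }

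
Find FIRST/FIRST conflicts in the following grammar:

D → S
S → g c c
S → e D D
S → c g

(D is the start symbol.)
No FIRST/FIRST conflicts.

A FIRST/FIRST conflict occurs when two productions N → α and N → β for the same non-terminal have FIRST(α) ∩ FIRST(β) ≠ ∅ (with ε ∈ FIRST of a nullable right-hand side, so two nullable alternatives also conflict).

Productions for S:
  S → g c c: FIRST = { 'g' }
  S → e D D: FIRST = { 'e' }
  S → c g: FIRST = { 'c' }
D has only one production, so no FIRST/FIRST conflict is possible there.

All alternatives of each non-terminal have pairwise disjoint FIRST sets.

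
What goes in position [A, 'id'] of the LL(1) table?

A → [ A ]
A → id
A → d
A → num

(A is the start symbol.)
To find M[A, 'id'], we find productions for A where 'id' is in the predict set (PREDICT(N → α) = (FIRST(α) \ {ε}) ∪ (FOLLOW(N) if α ⇒* ε)).

A → [ A ]: PREDICT = { '[' }
A → id: PREDICT = { 'id' }
  'id' is in predict set, so this production goes in M[A, 'id']
A → d: PREDICT = { 'd' }
A → num: PREDICT = { 'num' }

M[A, 'id'] = A → id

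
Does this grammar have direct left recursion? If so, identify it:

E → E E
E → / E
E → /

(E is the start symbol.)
E → E E: LEFT RECURSIVE (starts with E)
E → / E: starts with '/'
E → /: starts with '/'

The grammar has direct left recursion on: E.

Answer: Yes, E is left-recursive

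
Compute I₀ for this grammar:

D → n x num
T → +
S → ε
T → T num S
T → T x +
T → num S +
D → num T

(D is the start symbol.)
{ [D → . n x num], [D → . num T], [D' → . D] }

First, augment the grammar with D' → D
I₀ = CLOSURE({ [D' → . D] }):
  [D' → . D] has the dot before D: add [D → . n x num], [D → . num T]
No further items can be added.

I₀ = { [D → . n x num], [D → . num T], [D' → . D] }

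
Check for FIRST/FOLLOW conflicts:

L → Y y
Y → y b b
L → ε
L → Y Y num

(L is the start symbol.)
No FIRST/FOLLOW conflicts.

A FIRST/FOLLOW conflict occurs when a non-terminal N has a nullable alternative N → β (β ⇒* ε) and another alternative N → α with FIRST(α) ∩ FOLLOW(N) ≠ ∅: on such a lookahead the parser cannot decide between expanding α and letting N vanish via β.

Nullable non-terminals: L.
FIRST sets used below: FIRST(Y) = { 'y' }

L: nullable alternative(s) L → ε; FOLLOW(L) = { $ }
  L → Y y: FIRST \ {ε} = { 'y' } — disjoint from FOLLOW(L)
  L → ε: FIRST \ {ε} = { } — this is the only nullable alternative, skip
  L → Y Y num: FIRST \ {ε} = { 'y' } — disjoint from FOLLOW(L)

Y has no nullable alternative, so no FIRST/FOLLOW check is needed there.

No FIRST/FOLLOW conflicts found.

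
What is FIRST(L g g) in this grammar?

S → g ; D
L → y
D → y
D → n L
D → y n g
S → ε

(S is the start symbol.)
FIRST sets of the non-terminals involved (from the grammar, by fixed-point iteration):
  FIRST(L) = { 'y' }

To compute FIRST(L g g), process the symbols left to right:
Symbol L is a non-terminal. Add FIRST(L) \ {ε} = { 'y' }
L is not nullable (ε ∉ FIRST(L)), so stop here.
FIRST(L g g) = { 'y' }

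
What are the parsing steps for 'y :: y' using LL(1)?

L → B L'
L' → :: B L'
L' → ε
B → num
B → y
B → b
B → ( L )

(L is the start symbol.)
Stack is shown with the top on the left.

Stack      Input     Action
---------------------------
L $        y :: y $  output L → B L'
B L' $     y :: y $  output B → y
y L' $     y :: y $  match 'y'
L' $       :: y $    output L' → :: B L'
:: B L' $  :: y $    match '::'
B L' $     y $       output B → y
y L' $     y $       match 'y'
L' $       $         output L' → ε
$          $         accept

The string is accepted.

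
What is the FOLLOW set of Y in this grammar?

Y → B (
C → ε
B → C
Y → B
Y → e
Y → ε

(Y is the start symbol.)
To compute FOLLOW(Y), find every occurrence of Y on a right-hand side N → α Y β: add FIRST(β) \ {ε}, and if β is empty or nullable also add FOLLOW(N). Iterate to a fixed point.

Y is the start symbol, so $ ∈ FOLLOW(Y).
Y does not occur on any right-hand side.

Taking the union: FOLLOW(Y) = { $ }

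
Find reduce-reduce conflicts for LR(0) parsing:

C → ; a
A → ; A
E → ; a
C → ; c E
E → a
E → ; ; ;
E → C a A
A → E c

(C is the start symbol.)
Yes — I16: [C → ; a .] vs [E → ; a .]; I19: [C → ; a .] vs [E → ; a .]

A reduce-reduce conflict occurs when an LR(0) state has two complete items [A → α .] and [B → β .] — both call for a reduction, and with no lookahead the parser cannot choose between them.

Augment with C' → C and build the canonical LR(0) collection (I0 = CLOSURE({[C' → . C]}), then GOTO on every symbol after a dot until no new states appear). It has 21 states:
  I0: { [C → . ; a], [C → . ; c E], [C' → . C] }  — shift
  I1: { [C → ; . a], [C → ; . c E] }  — shift
  I2: { [C' → C .] }  — accept
  I3: { [C → ; a .] }  — reduce
  I4: { [C → . ; a], [C → . ; c E], [C → ; c . E], [E → . ; ; ;], [E → . ; a], [E → . C a A], [E → . a] }  — shift
  I5: { [C → ; . a], [C → ; . c E], [E → ; . ; ;], [E → ; . a] }  — shift
  I6: { [E → C . a A] }  — shift
  I7: { [C → ; c E .] }  — reduce
  I8: { [E → a .] }  — reduce
  I9: { [A → . ; A], [A → . E c], [C → . ; a], [C → . ; c E], [E → . ; ; ;], [E → . ; a], [E → . C a A], [E → . a], [E → C a . A] }  — shift
  I10: { [A → . ; A], [A → . E c], [A → ; . A], [C → . ; a], [C → . ; c E], [C → ; . a], [C → ; . c E], [E → . ; ; ;], [E → . ; a], [E → . C a A], [E → . a], [E → ; . ; ;], [E → ; . a] }  — shift
  I11: { [E → C a A .] }  — reduce
  I12: { [A → E . c] }  — shift
  I13: { [A → E c .] }  — reduce
  I14: { [A → . ; A], [A → . E c], [A → ; . A], [C → . ; a], [C → . ; c E], [C → ; . a], [C → ; . c E], [E → . ; ; ;], [E → . ; a], [E → . C a A], [E → . a], [E → ; . ; ;], [E → ; . a], [E → ; ; . ;] }  — shift
  I15: { [A → ; A .] }  — reduce
  I16: { [C → ; a .], [E → ; a .], [E → a .] }  — 3 reduces
  I17: { [A → . ; A], [A → . E c], [A → ; . A], [C → . ; a], [C → . ; c E], [C → ; . a], [C → ; . c E], [E → . ; ; ;], [E → . ; a], [E → . C a A], [E → . a], [E → ; . ; ;], [E → ; . a], [E → ; ; . ;], [E → ; ; ; .] }  — shift, reduce
  I18: { [E → ; ; . ;] }  — shift
  I19: { [C → ; a .], [E → ; a .] }  — 2 reduces
  I20: { [E → ; ; ; .] }  — reduce

I16 contains complete items [C → ; a .], [E → ; a .], [E → a .] — reduce-reduce conflict.
I19 contains complete items [C → ; a .], [E → ; a .] — reduce-reduce conflict.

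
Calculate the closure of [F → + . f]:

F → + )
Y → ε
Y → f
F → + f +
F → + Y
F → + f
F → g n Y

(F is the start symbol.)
{ [F → + . f] }

To compute CLOSURE, for each item [A → α.Bβ] where B is a non-terminal, add [B → .γ] for all productions B → γ; repeat for the newly added items until nothing changes.

Start with: [F → + . f]
The dot precedes the terminal f, so nothing is added.

CLOSURE = { [F → + . f] }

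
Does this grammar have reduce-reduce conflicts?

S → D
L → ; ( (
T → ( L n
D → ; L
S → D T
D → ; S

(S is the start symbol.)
A reduce-reduce conflict occurs when an LR(0) state has two complete items [A → α .] and [B → β .] — both call for a reduction, and with no lookahead the parser cannot choose between them.

Augment with S' → S and build the canonical LR(0) collection (I0 = CLOSURE({[S' → . S]}), then GOTO on every symbol after a dot until no new states appear). It has 14 states:
  I0: { [D → . ; L], [D → . ; S], [S → . D T], [S → . D], [S' → . S] }  — shift
  I1: { [D → . ; L], [D → . ; S], [D → ; . L], [D → ; . S], [L → . ; ( (], [S → . D T], [S → . D] }  — shift
  I2: { [S → D . T], [S → D .], [T → . ( L n] }  — shift, reduce
  I3: { [S' → S .] }  — accept
  I4: { [L → . ; ( (], [T → ( . L n] }  — shift
  I5: { [S → D T .] }  — reduce
  I6: { [L → ; . ( (] }  — shift
  I7: { [T → ( L . n] }  — shift
  I8: { [T → ( L n .] }  — reduce
  I9: { [L → ; ( . (] }  — shift
  I10: { [L → ; ( ( .] }  — reduce
  I11: { [D → . ; L], [D → . ; S], [D → ; . L], [D → ; . S], [L → . ; ( (], [L → ; . ( (], [S → . D T], [S → . D] }  — shift
  I12: { [D → ; L .] }  — reduce
  I13: { [D → ; S .] }  — reduce

No state contains more than one complete item.

Answer: No reduce-reduce conflicts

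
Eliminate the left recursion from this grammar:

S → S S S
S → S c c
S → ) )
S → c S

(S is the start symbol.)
S → ) ) S'
S → c S S'
S' → S S S'
S' → c c S'
S' → ε

S is directly left-recursive. The standard transformation for
  A → A α₁ | ... | A α_m | β₁ | ... | β_n
is
  A  → β₁ A' | ... | β_n A'
  A' → α₁ A' | ... | α_m A' | ε

S → ) ) becomes S → ) ) S'
S → c S becomes S → c S S'
S → S S S becomes S' → S S S'
S → S c c becomes S' → c c S'
Add S' → ε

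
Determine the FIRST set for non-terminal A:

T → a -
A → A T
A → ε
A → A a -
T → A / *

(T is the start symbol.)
To compute FIRST(A), examine every production with A on the left-hand side, reading each right-hand side left to right until a non-nullable symbol is reached.

FIRST sets of the other non-terminals involved (by the same procedure, iterated to a fixed point):
  FIRST(T) = { '/', 'a' }

From A → A T:
  - A is the symbol being defined: contributes nothing new
    A is nullable, so continue to the next symbol
  - T is a non-terminal: add FIRST(T) \ {ε} = { '/', 'a' }
    T is not nullable, so stop
From A → ε:
  - ε-production, so ε ∈ FIRST(A)
From A → A a -:
  - A is the symbol being defined: contributes nothing new
    A is nullable, so continue to the next symbol
  - a is a terminal: add 'a' and stop

Collecting: FIRST(A) = { '/', 'a', ε }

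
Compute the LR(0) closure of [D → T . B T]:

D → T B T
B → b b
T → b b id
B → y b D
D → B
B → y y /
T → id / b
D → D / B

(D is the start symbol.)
Start with: [D → T . B T]
  [D → T . B T] has the dot before B: add [B → . b b], [B → . y b D], [B → . y y /]
No further items can be added.

CLOSURE = { [B → . b b], [B → . y b D], [B → . y y /], [D → T . B T] }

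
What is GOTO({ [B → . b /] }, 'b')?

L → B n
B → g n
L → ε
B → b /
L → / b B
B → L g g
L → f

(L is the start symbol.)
{ [B → b . /] }

GOTO(I, 'b') = CLOSURE({ [A → αX.β] : [A → α.Xβ] ∈ I, X = 'b' })

Items with dot before 'b', with the dot advanced:
  [B → . b /] → [B → b . /]
Closure adds nothing (no advanced item has the dot before a non-terminal).

GOTO = { [B → b . /] }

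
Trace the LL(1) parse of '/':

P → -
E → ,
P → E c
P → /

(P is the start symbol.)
Stack is shown with the top on the left.

Stack  Input  Action
--------------------
P $    / $    output P → /
/ $    / $    match '/'
$      $      accept

The string is accepted.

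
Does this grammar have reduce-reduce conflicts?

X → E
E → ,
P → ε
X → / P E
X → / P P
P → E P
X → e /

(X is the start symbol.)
A reduce-reduce conflict occurs when an LR(0) state has two complete items [A → α .] and [B → β .] — both call for a reduction, and with no lookahead the parser cannot choose between them.

Augment with X' → X and build the canonical LR(0) collection (I0 = CLOSURE({[X' → . X]}), then GOTO on every symbol after a dot until no new states appear). It has 12 states:
  I0: { [E → . ,], [X → . / P E], [X → . / P P], [X → . E], [X → . e /], [X' → . X] }  — shift
  I1: { [E → , .] }  — reduce
  I2: { [E → . ,], [P → . E P], [P → .], [X → / . P E], [X → / . P P] }  — shift, reduce
  I3: { [X → E .] }  — reduce
  I4: { [X' → X .] }  — accept
  I5: { [X → e . /] }  — shift
  I6: { [X → e / .] }  — reduce
  I7: { [E → . ,], [P → . E P], [P → .], [P → E . P] }  — shift, reduce
  I8: { [E → . ,], [P → . E P], [P → .], [X → / P . E], [X → / P . P] }  — shift, reduce
  I9: { [E → . ,], [P → . E P], [P → .], [P → E . P], [X → / P E .] }  — shift, 2 reduces
  I10: { [X → / P P .] }  — reduce
  I11: { [P → E P .] }  — reduce

I9 contains complete items [P → .], [X → / P E .] — reduce-reduce conflict.

Answer: Yes — I9: [P → .] vs [X → / P E .]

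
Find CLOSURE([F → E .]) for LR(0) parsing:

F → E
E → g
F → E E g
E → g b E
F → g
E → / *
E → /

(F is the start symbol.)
Start with: [F → E .]
The dot is at the end, so nothing is added.

CLOSURE = { [F → E .] }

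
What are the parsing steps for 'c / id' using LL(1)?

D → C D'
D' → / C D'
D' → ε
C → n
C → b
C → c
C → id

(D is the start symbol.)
Stack is shown with the top on the left.

Stack     Input     Action
--------------------------
D $       c / id $  output D → C D'
C D' $    c / id $  output C → c
c D' $    c / id $  match 'c'
D' $      / id $    output D' → / C D'
/ C D' $  / id $    match '/'
C D' $    id $      output C → id
id D' $   id $      match 'id'
D' $      $         output D' → ε
$         $         accept

The string is accepted.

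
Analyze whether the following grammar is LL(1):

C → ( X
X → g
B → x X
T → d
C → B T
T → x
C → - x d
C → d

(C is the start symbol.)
A grammar is LL(1) if for each non-terminal N with multiple productions, the predict sets of those productions are pairwise disjoint, where PREDICT(N → α) = (FIRST(α) \ {ε}) ∪ (FOLLOW(N) if α ⇒* ε).

Relevant sets:
  FIRST(B) = { 'x' }

For C:
  PREDICT(C → '(' X) = { '(' }
  PREDICT(C → B T) = { 'x' }
  PREDICT(C → '-' x d) = { '-' }
  PREDICT(C → d) = { 'd' }
For T:
  PREDICT(T → d) = { 'd' }
  PREDICT(T → x) = { 'x' }
X, B have a single production, so nothing to check there.

All predict sets are disjoint. The grammar IS LL(1).

Answer: Yes, the grammar is LL(1).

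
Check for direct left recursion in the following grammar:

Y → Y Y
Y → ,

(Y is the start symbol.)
Yes, Y is left-recursive

Y → Y Y: LEFT RECURSIVE (starts with Y)
Y → ,: starts with ','

The grammar has direct left recursion on: Y.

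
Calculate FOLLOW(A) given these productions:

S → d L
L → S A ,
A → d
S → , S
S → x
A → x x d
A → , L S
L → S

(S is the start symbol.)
To compute FOLLOW(A), find every occurrence of A on a right-hand side N → α A β: add FIRST(β) \ {ε}, and if β is empty or nullable also add FOLLOW(N). Iterate to a fixed point.

In L → S A ,: A is followed by ',', add FIRST(',') \ {ε} = { ',' }

Taking the union: FOLLOW(A) = { ',' }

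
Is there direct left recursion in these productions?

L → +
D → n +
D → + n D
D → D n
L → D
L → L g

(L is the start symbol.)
Yes, D, L are left-recursive

L → +: starts with '+'
D → n +: starts with n
D → + n D: starts with '+'
D → D n: LEFT RECURSIVE (starts with D)
L → D: starts with D
L → L g: LEFT RECURSIVE (starts with L)

The grammar has direct left recursion on: D, L.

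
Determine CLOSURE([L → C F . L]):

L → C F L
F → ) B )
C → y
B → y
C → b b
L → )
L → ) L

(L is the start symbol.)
To compute CLOSURE, for each item [A → α.Bβ] where B is a non-terminal, add [B → .γ] for all productions B → γ; repeat for the newly added items until nothing changes.

Start with: [L → C F . L]
  [L → C F . L] has the dot before L: add [L → . C F L], [L → . )], [L → . ) L]
  [L → . C F L] has the dot before C: add [C → . y], [C → . b b]
No further items can be added.

CLOSURE = { [C → . b b], [C → . y], [L → . ) L], [L → . )], [L → . C F L], [L → C F . L] }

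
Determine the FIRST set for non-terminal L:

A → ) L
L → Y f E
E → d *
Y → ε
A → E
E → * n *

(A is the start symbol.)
To compute FIRST(L), examine every production with L on the left-hand side, reading each right-hand side left to right until a non-nullable symbol is reached.

FIRST sets of the other non-terminals involved (by the same procedure, iterated to a fixed point):
  FIRST(Y) = { ε }

From L → Y f E:
  - Y is a non-terminal: add FIRST(Y) \ {ε} = { }
    Y is nullable, so continue to the next symbol
  - f is a terminal: add 'f' and stop

Collecting: FIRST(L) = { 'f' }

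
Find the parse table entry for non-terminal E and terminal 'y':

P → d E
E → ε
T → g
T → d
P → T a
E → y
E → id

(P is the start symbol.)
E → y

To find M[E, 'y'], we find productions for E where 'y' is in the predict set (PREDICT(N → α) = (FIRST(α) \ {ε}) ∪ (FOLLOW(N) if α ⇒* ε)).

Relevant sets:
  FOLLOW(E) = { $ }

E → ε: PREDICT = { $ }
E → y: PREDICT = { 'y' }
  'y' is in predict set, so this production goes in M[E, 'y']
E → id: PREDICT = { 'id' }

M[E, 'y'] = E → y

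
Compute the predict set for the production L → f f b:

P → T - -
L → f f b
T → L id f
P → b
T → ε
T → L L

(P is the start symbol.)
{ 'f' }

PREDICT(L → f f b) = (FIRST(RHS) \ {ε}) ∪ (FOLLOW(L) if ε ∈ FIRST(RHS), i.e. RHS ⇒* ε)
FIRST(f f b) = { 'f' }
ε ∉ FIRST(f f b), so FOLLOW(L) is not added.
PREDICT(L → f f b) = { 'f' }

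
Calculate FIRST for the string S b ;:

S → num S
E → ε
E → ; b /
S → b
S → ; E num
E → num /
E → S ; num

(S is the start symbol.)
{ ';', 'b', 'num' }

FIRST sets of the non-terminals involved (from the grammar, by fixed-point iteration):
  FIRST(S) = { ';', 'b', 'num' }

To compute FIRST(S b ;), process the symbols left to right:
Symbol S is a non-terminal. Add FIRST(S) \ {ε} = { ';', 'b', 'num' }
S is not nullable (ε ∉ FIRST(S)), so stop here.
FIRST(S b ;) = { ';', 'b', 'num' }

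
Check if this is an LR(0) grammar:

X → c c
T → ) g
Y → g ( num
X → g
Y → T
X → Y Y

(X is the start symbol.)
No. Shift-reduce conflict between [X → g .] and [Y → g . ( num]

A grammar is LR(0) if no state in the canonical LR(0) collection has:
  - both a shift item (dot before a terminal) and a complete item (shift-reduce conflict), or
  - two or more complete items (reduce-reduce conflict; the accept item [X' → X .] counts as a complete item here).

Augment with X' → X and build the canonical LR(0) collection (I0 = CLOSURE({[X' → . X]}), then GOTO on every symbol after a dot until no new states appear). It has 13 states:
  I0: { [T → . ) g], [X → . Y Y], [X → . c c], [X → . g], [X' → . X], [Y → . T], [Y → . g ( num] }  — shift
  I1: { [T → ) . g] }  — shift
  I2: { [Y → T .] }  — reduce
  I3: { [X' → X .] }  — accept
  I4: { [T → . ) g], [X → Y . Y], [Y → . T], [Y → . g ( num] }  — shift
  I5: { [X → c . c] }  — shift
  I6: { [X → g .], [Y → g . ( num] }  — shift, reduce
  I7: { [Y → g ( . num] }  — shift
  I8: { [Y → g ( num .] }  — reduce
  I9: { [X → c c .] }  — reduce
  I10: { [X → Y Y .] }  — reduce
  I11: { [Y → g . ( num] }  — shift
  I12: { [T → ) g .] }  — reduce

Conflict in state I6:
  Shift-reduce conflict between [X → g .] and [Y → g . ( num]
So the grammar is NOT LR(0).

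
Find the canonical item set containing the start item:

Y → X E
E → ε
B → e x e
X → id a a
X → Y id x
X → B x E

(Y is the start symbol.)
First, augment the grammar with Y' → Y
I₀ = CLOSURE({ [Y' → . Y] }):
  [Y' → . Y] has the dot before Y: add [Y → . X E]
  [Y → . X E] has the dot before X: add [X → . id a a], [X → . Y id x], [X → . B x E]
  [X → . B x E] has the dot before B: add [B → . e x e]
No further items can be added.

I₀ = { [B → . e x e], [X → . B x E], [X → . Y id x], [X → . id a a], [Y → . X E], [Y' → . Y] }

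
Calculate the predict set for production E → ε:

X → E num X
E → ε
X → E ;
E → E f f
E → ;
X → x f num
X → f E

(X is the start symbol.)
{ $, ';', 'f', 'num' }

PREDICT(E → ε) = (FIRST(RHS) \ {ε}) ∪ (FOLLOW(E) if ε ∈ FIRST(RHS), i.e. RHS ⇒* ε)
The right-hand side is ε (FIRST(ε) = { ε }), so the predict set is FOLLOW(E) = { $, ';', 'f', 'num' }
PREDICT(E → ε) = { $, ';', 'f', 'num' }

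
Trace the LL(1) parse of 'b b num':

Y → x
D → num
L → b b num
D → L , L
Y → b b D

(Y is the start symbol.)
Stack is shown with the top on the left.

Stack    Input      Action
--------------------------
Y $      b b num $  output Y → b b D
b b D $  b b num $  match 'b'
b D $    b num $    match 'b'
D $      num $      output D → num
num $    num $      match 'num'
$        $          accept

The string is accepted.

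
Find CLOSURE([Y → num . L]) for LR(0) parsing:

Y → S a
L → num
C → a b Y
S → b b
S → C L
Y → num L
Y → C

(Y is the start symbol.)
{ [L → . num], [Y → num . L] }

To compute CLOSURE, for each item [A → α.Bβ] where B is a non-terminal, add [B → .γ] for all productions B → γ; repeat for the newly added items until nothing changes.

Start with: [Y → num . L]
  [Y → num . L] has the dot before L: add [L → . num]
No further items can be added.

CLOSURE = { [L → . num], [Y → num . L] }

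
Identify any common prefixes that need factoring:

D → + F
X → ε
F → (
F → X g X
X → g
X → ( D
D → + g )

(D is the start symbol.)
Yes, D has productions with common prefix '+'

Left-factoring is needed when two productions for the same non-terminal
share a common prefix on the right-hand side.

Productions for D:
  D → + F
  D → + g )
Productions for X:
  X → ε
  X → g
  X → ( D
Productions for F:
  F → (
  F → X g X

Found common prefix '+' in productions for D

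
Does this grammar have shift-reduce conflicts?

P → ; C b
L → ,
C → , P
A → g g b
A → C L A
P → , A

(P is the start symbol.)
A shift-reduce conflict occurs when an LR(0) state has both:
  - a complete (reduce) item [A → α .] (dot at the end), and
  - a shift item [B → β . c γ] (dot before a terminal).

Augment with P' → P and build the canonical LR(0) collection (I0 = CLOSURE({[P' → . P]}), then GOTO on every symbol after a dot until no new states appear). It has 16 states:
  I0: { [P → . , A], [P → . ; C b], [P' → . P] }  — shift
  I1: { [A → . C L A], [A → . g g b], [C → . , P], [P → , . A] }  — shift
  I2: { [C → . , P], [P → ; . C b] }  — shift
  I3: { [P' → P .] }  — accept
  I4: { [C → , . P], [P → . , A], [P → . ; C b] }  — shift
  I5: { [P → ; C . b] }  — shift
  I6: { [P → ; C b .] }  — reduce
  I7: { [C → , P .] }  — reduce
  I8: { [P → , A .] }  — reduce
  I9: { [A → C . L A], [L → . ,] }  — shift
  I10: { [A → g . g b] }  — shift
  I11: { [A → g g . b] }  — shift
  I12: { [A → g g b .] }  — reduce
  I13: { [L → , .] }  — reduce
  I14: { [A → . C L A], [A → . g g b], [A → C L . A], [C → . , P] }  — shift
  I15: { [A → C L A .] }  — reduce

No state contains both a complete item and a shift item.

Answer: No shift-reduce conflicts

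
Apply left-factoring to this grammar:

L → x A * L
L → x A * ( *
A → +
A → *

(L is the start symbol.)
Left-factoring transforms A → αβ₁ | αβ₂ into A → αA' and A' → β₁ | β₂
(α is the longest common prefix among the alternatives). Repeat until
no nonterminal has two alternatives with a common prefix.

Round 1: L has alternatives sharing prefix 'x A *'. Introduce L': L → x A * L'
  Add: L' → L
  Add: L' → ( *

No remaining common prefixes — done.

Resulting grammar:
L → x A * L'
L' → L
L' → ( *
A → +
A → *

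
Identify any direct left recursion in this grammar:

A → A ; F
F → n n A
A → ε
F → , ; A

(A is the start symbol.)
A → A ; F: LEFT RECURSIVE (starts with A)
F → n n A: starts with n
A → ε: starts with ε
F → , ; A: starts with ','

The grammar has direct left recursion on: A.

Answer: Yes, A is left-recursive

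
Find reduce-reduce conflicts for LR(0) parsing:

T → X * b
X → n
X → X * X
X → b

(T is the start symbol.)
A reduce-reduce conflict occurs when an LR(0) state has two complete items [A → α .] and [B → β .] — both call for a reduction, and with no lookahead the parser cannot choose between them.

Augment with T' → T and build the canonical LR(0) collection (I0 = CLOSURE({[T' → . T]}), then GOTO on every symbol after a dot until no new states appear). It has 9 states:
  I0: { [T → . X * b], [T' → . T], [X → . X * X], [X → . b], [X → . n] }  — shift
  I1: { [T' → T .] }  — accept
  I2: { [T → X . * b], [X → X . * X] }  — shift
  I3: { [X → b .] }  — reduce
  I4: { [X → n .] }  — reduce
  I5: { [T → X * . b], [X → . X * X], [X → . b], [X → . n], [X → X * . X] }  — shift
  I6: { [X → X * X .], [X → X . * X] }  — shift, reduce
  I7: { [T → X * b .], [X → b .] }  — 2 reduces
  I8: { [X → . X * X], [X → . b], [X → . n], [X → X * . X] }  — shift

I7 contains complete items [T → X * b .], [X → b .] — reduce-reduce conflict.

Answer: Yes — I7: [T → X * b .] vs [X → b .]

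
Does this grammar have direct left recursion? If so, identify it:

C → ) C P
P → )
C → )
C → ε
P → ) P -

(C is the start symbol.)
Direct left recursion occurs when N → N α for some non-terminal N (the right-hand side begins with the left-hand side itself).

C → ) C P: starts with ')'
P → ): starts with ')'
C → ): starts with ')'
C → ε: starts with ε
P → ) P -: starts with ')'

No direct left recursion found.

Answer: No direct left recursion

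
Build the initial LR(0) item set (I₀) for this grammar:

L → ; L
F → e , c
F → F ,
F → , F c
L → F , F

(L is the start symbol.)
First, augment the grammar with L' → L
I₀ = CLOSURE({ [L' → . L] }):
  [L' → . L] has the dot before L: add [L → . ; L], [L → . F , F]
  [L → . F , F] has the dot before F: add [F → . e , c], [F → . F ,], [F → . , F c]
No further items can be added.

I₀ = { [F → . , F c], [F → . F ,], [F → . e , c], [L → . ; L], [L → . F , F], [L' → . L] }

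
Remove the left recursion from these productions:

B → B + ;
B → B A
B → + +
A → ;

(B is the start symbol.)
B → + + B'
B' → + ; B'
B' → A B'
B' → ε
A → ;

B is directly left-recursive. The standard transformation for
  A → A α₁ | ... | A α_m | β₁ | ... | β_n
is
  A  → β₁ A' | ... | β_n A'
  A' → α₁ A' | ... | α_m A' | ε

B → + + becomes B → + + B'
B → B + ; becomes B' → + ; B'
B → B A becomes B' → A B'
Add B' → ε

Productions for other non-terminals are unchanged:
  A → ;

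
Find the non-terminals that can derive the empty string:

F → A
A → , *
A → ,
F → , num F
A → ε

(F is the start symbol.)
A non-terminal is nullable if it can derive ε (the empty string): either it has an ε-production, or it has a production whose right-hand side consists entirely of nullable non-terminals.

ε-productions: A → ε
So A is immediately nullable.
F → A: every symbol on the right is nullable, so F is nullable too.
Every non-terminal is now nullable.
Nullable = { 'A', 'F' }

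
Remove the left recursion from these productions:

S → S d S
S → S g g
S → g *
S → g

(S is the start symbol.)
S → g * S'
S → g S'
S' → d S S'
S' → g g S'
S' → ε

S is directly left-recursive. The standard transformation for
  A → A α₁ | ... | A α_m | β₁ | ... | β_n
is
  A  → β₁ A' | ... | β_n A'
  A' → α₁ A' | ... | α_m A' | ε

S → g * becomes S → g * S'
S → g becomes S → g S'
S → S d S becomes S' → d S S'
S → S g g becomes S' → g g S'
Add S' → ε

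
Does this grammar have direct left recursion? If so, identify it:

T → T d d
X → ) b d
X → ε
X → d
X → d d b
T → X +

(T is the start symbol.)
Yes, T is left-recursive

Direct left recursion occurs when N → N α for some non-terminal N (the right-hand side begins with the left-hand side itself).

T → T d d: LEFT RECURSIVE (starts with T)
X → ) b d: starts with ')'
X → ε: starts with ε
X → d: starts with d
X → d d b: starts with d
T → X +: starts with X

The grammar has direct left recursion on: T.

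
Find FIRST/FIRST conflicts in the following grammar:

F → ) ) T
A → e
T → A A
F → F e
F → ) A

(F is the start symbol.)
A FIRST/FIRST conflict occurs when two productions N → α and N → β for the same non-terminal have FIRST(α) ∩ FIRST(β) ≠ ∅ (with ε ∈ FIRST of a nullable right-hand side, so two nullable alternatives also conflict).

FIRST sets of the non-terminals at (or reachable through a nullable prefix from) the front of some alternative:
  FIRST(F) = { ')' }

Productions for F:
  F → ) ) T: FIRST = { ')' }
  F → F e: FIRST = { ')' }
  F → ) A: FIRST = { ')' }
A, T have only one production, so no FIRST/FIRST conflict is possible there.

Conflict for F: F → ) ) T and F → F e
  Overlap: { ')' }
Conflict for F: F → ) ) T and F → ) A
  Overlap: { ')' }
Conflict for F: F → F e and F → ) A
  Overlap: { ')' }

Answer: Yes. F → ')' ')' T / F → F e on { ')' }; F → ')' ')' T / F → ')' A on { ')' }; F → F e / F → ')' A on { ')' }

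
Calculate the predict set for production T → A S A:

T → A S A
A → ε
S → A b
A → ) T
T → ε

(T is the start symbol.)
{ ')', 'b' }

PREDICT(T → A S A) = (FIRST(RHS) \ {ε}) ∪ (FOLLOW(T) if ε ∈ FIRST(RHS), i.e. RHS ⇒* ε)
FIRST(A) = { ')', ε }
FIRST(S) = { ')', 'b' }
FIRST(A S A) = { ')', 'b' }
ε ∉ FIRST(A S A), so FOLLOW(T) is not added.
PREDICT(T → A S A) = { ')', 'b' }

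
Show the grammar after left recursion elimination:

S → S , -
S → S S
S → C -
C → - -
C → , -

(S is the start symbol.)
S is directly left-recursive. The standard transformation for
  A → A α₁ | ... | A α_m | β₁ | ... | β_n
is
  A  → β₁ A' | ... | β_n A'
  A' → α₁ A' | ... | α_m A' | ε

S → C - becomes S → C - S'
S → S , - becomes S' → , - S'
S → S S becomes S' → S S'
Add S' → ε

Productions for other non-terminals are unchanged:
  C → - -
  C → , -

Resulting grammar:
S → C - S'
S' → , - S'
S' → S S'
S' → ε
C → - -
C → , -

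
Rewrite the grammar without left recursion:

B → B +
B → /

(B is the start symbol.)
B is directly left-recursive. The standard transformation for
  A → A α₁ | ... | A α_m | β₁ | ... | β_n
is
  A  → β₁ A' | ... | β_n A'
  A' → α₁ A' | ... | α_m A' | ε

B → / becomes B → / B'
B → B + becomes B' → + B'
Add B' → ε

Resulting grammar:
B → / B'
B' → + B'
B' → ε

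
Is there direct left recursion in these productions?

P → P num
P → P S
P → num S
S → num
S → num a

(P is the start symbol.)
Yes, P is left-recursive

Direct left recursion occurs when N → N α for some non-terminal N (the right-hand side begins with the left-hand side itself).

P → P num: LEFT RECURSIVE (starts with P)
P → P S: LEFT RECURSIVE (starts with P)
P → num S: starts with num
S → num: starts with num
S → num a: starts with num

The grammar has direct left recursion on: P.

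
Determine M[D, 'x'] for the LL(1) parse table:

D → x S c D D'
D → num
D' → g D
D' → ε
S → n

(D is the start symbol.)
D → x S c D D'

To find M[D, 'x'], we find productions for D where 'x' is in the predict set (PREDICT(N → α) = (FIRST(α) \ {ε}) ∪ (FOLLOW(N) if α ⇒* ε)).

D → x S c D D': PREDICT = { 'x' }
  'x' is in predict set, so this production goes in M[D, 'x']
D → num: PREDICT = { 'num' }

M[D, 'x'] = D → x S c D D'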